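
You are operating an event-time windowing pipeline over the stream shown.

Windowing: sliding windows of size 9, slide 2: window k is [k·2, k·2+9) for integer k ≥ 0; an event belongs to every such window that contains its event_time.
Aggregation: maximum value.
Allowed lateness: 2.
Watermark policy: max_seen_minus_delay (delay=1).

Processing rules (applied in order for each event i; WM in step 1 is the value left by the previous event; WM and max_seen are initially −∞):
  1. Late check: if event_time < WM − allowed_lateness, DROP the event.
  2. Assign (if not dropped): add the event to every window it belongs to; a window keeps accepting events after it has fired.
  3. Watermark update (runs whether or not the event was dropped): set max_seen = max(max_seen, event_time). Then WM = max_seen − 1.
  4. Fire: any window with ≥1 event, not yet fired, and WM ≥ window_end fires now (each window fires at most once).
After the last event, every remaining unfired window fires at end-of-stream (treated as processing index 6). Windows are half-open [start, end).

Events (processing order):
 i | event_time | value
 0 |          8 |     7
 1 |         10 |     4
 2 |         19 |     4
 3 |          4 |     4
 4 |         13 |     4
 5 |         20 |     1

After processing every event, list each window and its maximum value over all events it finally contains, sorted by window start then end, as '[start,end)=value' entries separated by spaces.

i=0 t=8 v=7: → [8,17),[6,15),[4,13),[2,11),[0,9); WM=7
i=1 t=10 v=4: → [10,19),[8,17),[6,15),[4,13),[2,11); WM=9; [0,9) fires=7
i=2 t=19 v=4: → [18,27),[16,25),[14,23),[12,21); WM=18; [2,11) fires=7 [4,13) fires=7 [6,15) fires=7 [8,17) fires=7
i=3 t=4 v=4: DROP (t<18-2); WM=18
i=4 t=13 v=4: DROP (t<18-2); WM=18
i=5 t=20 v=1: → [20,29),[18,27),[16,25),[14,23),[12,21); WM=19; [10,19) fires=4

[0,9)=7 [2,11)=7 [4,13)=7 [6,15)=7 [8,17)=7 [10,19)=4 [12,21)=4 [14,23)=4 [16,25)=4 [18,27)=4 [20,29)=1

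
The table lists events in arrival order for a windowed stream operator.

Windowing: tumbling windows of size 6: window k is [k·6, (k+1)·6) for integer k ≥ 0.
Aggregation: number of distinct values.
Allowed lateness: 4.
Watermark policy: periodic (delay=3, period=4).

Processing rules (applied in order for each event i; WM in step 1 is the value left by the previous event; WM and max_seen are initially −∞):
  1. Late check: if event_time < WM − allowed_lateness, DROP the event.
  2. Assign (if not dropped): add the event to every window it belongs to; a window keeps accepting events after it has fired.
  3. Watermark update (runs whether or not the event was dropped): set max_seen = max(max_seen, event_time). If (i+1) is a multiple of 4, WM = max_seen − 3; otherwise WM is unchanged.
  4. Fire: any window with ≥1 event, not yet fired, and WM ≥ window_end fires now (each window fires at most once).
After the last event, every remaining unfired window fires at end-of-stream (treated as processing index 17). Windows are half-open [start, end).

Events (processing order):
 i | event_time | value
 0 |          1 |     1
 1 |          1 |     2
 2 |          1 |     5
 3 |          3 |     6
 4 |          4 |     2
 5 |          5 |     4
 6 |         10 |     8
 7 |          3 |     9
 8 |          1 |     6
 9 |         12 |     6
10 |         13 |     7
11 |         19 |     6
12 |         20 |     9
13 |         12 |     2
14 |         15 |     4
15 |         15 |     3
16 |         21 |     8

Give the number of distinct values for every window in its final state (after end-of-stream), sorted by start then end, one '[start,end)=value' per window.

i=0 t=1 v=1: → [0,6); WM=−∞
i=1 t=1 v=2: → [0,6); WM=−∞
i=2 t=1 v=5: → [0,6); WM=−∞
i=3 t=3 v=6: → [0,6); WM=0
i=4 t=4 v=2: → [0,6); WM=0
i=5 t=5 v=4: → [0,6); WM=0
i=6 t=10 v=8: → [6,12); WM=0
i=7 t=3 v=9: → [0,6); WM=7; [0,6) fires=6
i=8 t=1 v=6: DROP (t<7-4); WM=7
i=9 t=12 v=6: → [12,18); WM=7
i=10 t=13 v=7: → [12,18); WM=7
i=11 t=19 v=6: → [18,24); WM=16; [6,12) fires=1
i=12 t=20 v=9: → [18,24); WM=16
i=13 t=12 v=2: → [12,18); WM=16
i=14 t=15 v=4: → [12,18); WM=16
i=15 t=15 v=3: → [12,18); WM=17
i=16 t=21 v=8: → [18,24); WM=17

[0,6)=6 [6,12)=1 [12,18)=5 [18,24)=3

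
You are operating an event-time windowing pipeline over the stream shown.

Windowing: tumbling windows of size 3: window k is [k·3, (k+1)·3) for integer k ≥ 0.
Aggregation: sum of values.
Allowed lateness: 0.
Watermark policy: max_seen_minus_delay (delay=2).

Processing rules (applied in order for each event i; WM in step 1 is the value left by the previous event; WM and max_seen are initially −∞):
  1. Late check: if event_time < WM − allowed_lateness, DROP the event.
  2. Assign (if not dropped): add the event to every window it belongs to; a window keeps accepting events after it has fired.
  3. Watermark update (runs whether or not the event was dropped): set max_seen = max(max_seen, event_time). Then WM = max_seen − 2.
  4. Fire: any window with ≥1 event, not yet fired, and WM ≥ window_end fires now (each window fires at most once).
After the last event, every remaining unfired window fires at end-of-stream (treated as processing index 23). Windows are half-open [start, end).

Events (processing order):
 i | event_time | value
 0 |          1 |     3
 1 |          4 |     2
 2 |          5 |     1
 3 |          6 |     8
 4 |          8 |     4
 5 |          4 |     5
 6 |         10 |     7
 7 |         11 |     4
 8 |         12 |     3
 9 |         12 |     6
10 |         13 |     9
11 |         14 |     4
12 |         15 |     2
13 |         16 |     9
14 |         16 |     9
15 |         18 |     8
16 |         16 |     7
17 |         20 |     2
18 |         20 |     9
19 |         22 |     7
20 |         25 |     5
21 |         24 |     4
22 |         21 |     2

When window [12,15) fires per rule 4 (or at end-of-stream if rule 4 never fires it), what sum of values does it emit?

22

i=0 t=1 v=3: → [0,3); WM=-1
i=1 t=4 v=2: → [3,6); WM=2
i=2 t=5 v=1: → [3,6); WM=3; [0,3) fires=3
i=3 t=6 v=8: → [6,9); WM=4
i=4 t=8 v=4: → [6,9); WM=6; [3,6) fires=3
i=5 t=4 v=5: DROP (t<6-0); WM=6
i=6 t=10 v=7: → [9,12); WM=8
i=7 t=11 v=4: → [9,12); WM=9; [6,9) fires=12
i=8 t=12 v=3: → [12,15); WM=10
i=9 t=12 v=6: → [12,15); WM=10
i=10 t=13 v=9: → [12,15); WM=11
i=11 t=14 v=4: → [12,15); WM=12; [9,12) fires=11
i=12 t=15 v=2: → [15,18); WM=13
i=13 t=16 v=9: → [15,18); WM=14
i=14 t=16 v=9: → [15,18); WM=14
i=15 t=18 v=8: → [18,21); WM=16; [12,15) fires=22
i=16 t=16 v=7: → [15,18); WM=16
i=17 t=20 v=2: → [18,21); WM=18; [15,18) fires=27
i=18 t=20 v=9: → [18,21); WM=18
i=19 t=22 v=7: → [21,24); WM=20
i=20 t=25 v=5: → [24,27); WM=23; [18,21) fires=19
i=21 t=24 v=4: → [24,27); WM=23
i=22 t=21 v=2: DROP (t<23-0); WM=23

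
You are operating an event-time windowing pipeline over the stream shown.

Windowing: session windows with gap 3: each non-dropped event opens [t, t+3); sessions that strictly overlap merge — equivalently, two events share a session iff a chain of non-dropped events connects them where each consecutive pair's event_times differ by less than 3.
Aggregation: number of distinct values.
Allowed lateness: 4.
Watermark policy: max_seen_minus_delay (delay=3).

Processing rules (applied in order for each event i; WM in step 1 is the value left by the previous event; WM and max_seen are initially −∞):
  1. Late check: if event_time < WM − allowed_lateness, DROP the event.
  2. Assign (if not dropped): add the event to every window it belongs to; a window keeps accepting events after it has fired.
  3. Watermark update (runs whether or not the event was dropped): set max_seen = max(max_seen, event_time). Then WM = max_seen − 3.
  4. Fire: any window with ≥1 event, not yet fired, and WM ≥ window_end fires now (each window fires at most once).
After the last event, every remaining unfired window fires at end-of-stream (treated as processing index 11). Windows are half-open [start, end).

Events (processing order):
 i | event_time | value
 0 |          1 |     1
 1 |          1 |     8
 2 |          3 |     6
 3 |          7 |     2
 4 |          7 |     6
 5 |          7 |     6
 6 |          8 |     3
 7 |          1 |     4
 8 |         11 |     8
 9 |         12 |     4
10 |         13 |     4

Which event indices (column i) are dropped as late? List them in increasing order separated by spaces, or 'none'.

i=0 t=1 v=1: → [1,4); WM=-2
i=1 t=1 v=8: → [1,4); WM=-2
i=2 t=3 v=6: → [1,6); WM=0
i=3 t=7 v=2: → [7,10); WM=4
i=4 t=7 v=6: → [7,10); WM=4
i=5 t=7 v=6: → [7,10); WM=4
i=6 t=8 v=3: → [7,11); WM=5
i=7 t=1 v=4: → [1,6); WM=5
i=8 t=11 v=8: → [11,14); WM=8
i=9 t=12 v=4: → [11,15); WM=9
i=10 t=13 v=4: → [11,16); WM=10

none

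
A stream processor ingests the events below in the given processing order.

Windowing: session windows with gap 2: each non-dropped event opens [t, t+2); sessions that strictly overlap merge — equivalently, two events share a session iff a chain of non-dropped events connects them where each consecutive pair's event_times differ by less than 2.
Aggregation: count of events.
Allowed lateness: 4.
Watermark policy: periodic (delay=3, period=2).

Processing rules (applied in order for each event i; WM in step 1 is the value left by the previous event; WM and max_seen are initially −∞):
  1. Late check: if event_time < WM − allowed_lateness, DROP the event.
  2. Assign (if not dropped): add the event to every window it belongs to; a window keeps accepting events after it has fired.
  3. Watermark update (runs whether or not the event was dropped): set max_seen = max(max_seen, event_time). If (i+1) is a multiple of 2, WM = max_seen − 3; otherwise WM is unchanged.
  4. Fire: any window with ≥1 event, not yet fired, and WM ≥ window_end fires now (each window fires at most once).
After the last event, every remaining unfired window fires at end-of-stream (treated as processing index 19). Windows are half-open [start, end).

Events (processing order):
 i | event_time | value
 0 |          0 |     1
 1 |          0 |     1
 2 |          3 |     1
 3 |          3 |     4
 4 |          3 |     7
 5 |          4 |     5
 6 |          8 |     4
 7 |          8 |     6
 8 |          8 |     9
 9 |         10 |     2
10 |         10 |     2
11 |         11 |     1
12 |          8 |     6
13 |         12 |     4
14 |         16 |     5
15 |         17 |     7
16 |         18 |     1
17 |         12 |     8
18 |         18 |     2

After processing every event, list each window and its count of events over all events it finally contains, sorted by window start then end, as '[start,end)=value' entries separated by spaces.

[0,2)=2 [3,6)=4 [8,10)=4 [10,14)=5 [16,20)=4

i=0 t=0 v=1: → [0,2); WM=−∞
i=1 t=0 v=1: → [0,2); WM=-3
i=2 t=3 v=1: → [3,5); WM=-3
i=3 t=3 v=4: → [3,5); WM=0
i=4 t=3 v=7: → [3,5); WM=0
i=5 t=4 v=5: → [3,6); WM=1
i=6 t=8 v=4: → [8,10); WM=1
i=7 t=8 v=6: → [8,10); WM=5
i=8 t=8 v=9: → [8,10); WM=5
i=9 t=10 v=2: → [10,12); WM=7
i=10 t=10 v=2: → [10,12); WM=7
i=11 t=11 v=1: → [10,13); WM=8
i=12 t=8 v=6: → [8,10); WM=8
i=13 t=12 v=4: → [10,14); WM=9
i=14 t=16 v=5: → [16,18); WM=9
i=15 t=17 v=7: → [16,19); WM=14
i=16 t=18 v=1: → [16,20); WM=14
i=17 t=12 v=8: → [10,14); WM=15
i=18 t=18 v=2: → [16,20); WM=15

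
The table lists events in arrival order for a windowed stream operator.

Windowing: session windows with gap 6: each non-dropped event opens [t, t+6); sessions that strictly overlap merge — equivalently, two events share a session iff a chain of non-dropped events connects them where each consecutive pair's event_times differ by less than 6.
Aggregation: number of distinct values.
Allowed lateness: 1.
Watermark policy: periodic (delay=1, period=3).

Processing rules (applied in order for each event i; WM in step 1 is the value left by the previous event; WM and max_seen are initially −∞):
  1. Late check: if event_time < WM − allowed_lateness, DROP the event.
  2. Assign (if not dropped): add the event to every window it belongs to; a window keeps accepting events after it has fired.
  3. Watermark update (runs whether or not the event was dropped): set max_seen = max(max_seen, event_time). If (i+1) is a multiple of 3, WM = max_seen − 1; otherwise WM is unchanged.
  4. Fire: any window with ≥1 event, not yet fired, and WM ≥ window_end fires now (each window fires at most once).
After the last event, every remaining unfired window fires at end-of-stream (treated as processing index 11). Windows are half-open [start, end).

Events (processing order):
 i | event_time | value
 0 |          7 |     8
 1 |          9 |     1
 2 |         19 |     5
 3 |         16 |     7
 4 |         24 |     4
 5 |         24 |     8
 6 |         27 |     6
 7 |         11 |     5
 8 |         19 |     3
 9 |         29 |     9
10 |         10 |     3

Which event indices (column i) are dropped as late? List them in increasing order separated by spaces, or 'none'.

3 7 8 10

i=0 t=7 v=8: → [7,13); WM=−∞
i=1 t=9 v=1: → [7,15); WM=−∞
i=2 t=19 v=5: → [19,25); WM=18
i=3 t=16 v=7: DROP (t<18-1); WM=18
i=4 t=24 v=4: → [19,30); WM=18
i=5 t=24 v=8: → [19,30); WM=23
i=6 t=27 v=6: → [19,33); WM=23
i=7 t=11 v=5: DROP (t<23-1); WM=23
i=8 t=19 v=3: DROP (t<23-1); WM=26
i=9 t=29 v=9: → [19,35); WM=26
i=10 t=10 v=3: DROP (t<26-1); WM=26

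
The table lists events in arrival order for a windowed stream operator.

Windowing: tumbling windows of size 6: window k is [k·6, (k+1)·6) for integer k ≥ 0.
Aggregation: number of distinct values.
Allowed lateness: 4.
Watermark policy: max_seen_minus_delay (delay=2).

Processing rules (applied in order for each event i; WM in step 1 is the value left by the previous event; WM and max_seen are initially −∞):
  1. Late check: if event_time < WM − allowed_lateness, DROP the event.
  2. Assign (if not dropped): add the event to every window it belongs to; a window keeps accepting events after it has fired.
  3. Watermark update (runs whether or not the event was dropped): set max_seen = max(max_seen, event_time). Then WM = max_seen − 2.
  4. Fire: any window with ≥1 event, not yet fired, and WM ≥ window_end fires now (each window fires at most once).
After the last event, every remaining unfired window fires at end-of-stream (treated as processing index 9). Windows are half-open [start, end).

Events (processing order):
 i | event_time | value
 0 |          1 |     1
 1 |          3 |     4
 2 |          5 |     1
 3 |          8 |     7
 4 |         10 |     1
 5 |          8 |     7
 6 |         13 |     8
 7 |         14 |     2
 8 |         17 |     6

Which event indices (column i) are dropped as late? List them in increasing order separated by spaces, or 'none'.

i=0 t=1 v=1: → [0,6); WM=-1
i=1 t=3 v=4: → [0,6); WM=1
i=2 t=5 v=1: → [0,6); WM=3
i=3 t=8 v=7: → [6,12); WM=6; [0,6) fires=2
i=4 t=10 v=1: → [6,12); WM=8
i=5 t=8 v=7: → [6,12); WM=8
i=6 t=13 v=8: → [12,18); WM=11
i=7 t=14 v=2: → [12,18); WM=12; [6,12) fires=2
i=8 t=17 v=6: → [12,18); WM=15

none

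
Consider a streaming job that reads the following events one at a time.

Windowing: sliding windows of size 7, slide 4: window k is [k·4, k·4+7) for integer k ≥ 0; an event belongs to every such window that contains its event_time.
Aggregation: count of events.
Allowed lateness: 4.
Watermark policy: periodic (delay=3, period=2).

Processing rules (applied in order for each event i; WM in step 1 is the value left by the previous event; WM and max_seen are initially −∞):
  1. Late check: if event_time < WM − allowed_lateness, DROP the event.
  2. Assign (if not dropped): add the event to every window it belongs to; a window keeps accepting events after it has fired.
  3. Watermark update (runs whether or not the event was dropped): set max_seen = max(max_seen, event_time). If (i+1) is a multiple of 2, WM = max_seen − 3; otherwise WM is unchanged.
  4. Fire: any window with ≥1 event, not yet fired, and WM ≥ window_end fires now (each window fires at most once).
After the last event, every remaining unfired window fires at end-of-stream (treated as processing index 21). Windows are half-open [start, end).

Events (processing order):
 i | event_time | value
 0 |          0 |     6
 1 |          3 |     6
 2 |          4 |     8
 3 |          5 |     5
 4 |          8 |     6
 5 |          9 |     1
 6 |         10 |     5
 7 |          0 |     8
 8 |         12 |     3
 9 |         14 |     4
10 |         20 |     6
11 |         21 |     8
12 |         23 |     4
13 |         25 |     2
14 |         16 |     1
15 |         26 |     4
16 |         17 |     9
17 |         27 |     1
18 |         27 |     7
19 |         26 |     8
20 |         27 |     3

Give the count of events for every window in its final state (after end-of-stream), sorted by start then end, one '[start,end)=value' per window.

[0,7)=4 [4,11)=5 [8,15)=5 [12,19)=2 [16,23)=2 [20,27)=6 [24,31)=6

i=0 t=0 v=6: → [0,7); WM=−∞
i=1 t=3 v=6: → [0,7); WM=0
i=2 t=4 v=8: → [4,11),[0,7); WM=0
i=3 t=5 v=5: → [4,11),[0,7); WM=2
i=4 t=8 v=6: → [8,15),[4,11); WM=2
i=5 t=9 v=1: → [8,15),[4,11); WM=6
i=6 t=10 v=5: → [8,15),[4,11); WM=6
i=7 t=0 v=8: DROP (t<6-4); WM=7; [0,7) fires=4
i=8 t=12 v=3: → [12,19),[8,15); WM=7
i=9 t=14 v=4: → [12,19),[8,15); WM=11; [4,11) fires=5
i=10 t=20 v=6: → [20,27),[16,23); WM=11
i=11 t=21 v=8: → [20,27),[16,23); WM=18; [8,15) fires=5
i=12 t=23 v=4: → [20,27); WM=18
i=13 t=25 v=2: → [24,31),[20,27); WM=22; [12,19) fires=2
i=14 t=16 v=1: DROP (t<22-4); WM=22
i=15 t=26 v=4: → [24,31),[20,27); WM=23; [16,23) fires=2
i=16 t=17 v=9: DROP (t<23-4); WM=23
i=17 t=27 v=1: → [24,31); WM=24
i=18 t=27 v=7: → [24,31); WM=24
i=19 t=26 v=8: → [24,31),[20,27); WM=24
i=20 t=27 v=3: → [24,31); WM=24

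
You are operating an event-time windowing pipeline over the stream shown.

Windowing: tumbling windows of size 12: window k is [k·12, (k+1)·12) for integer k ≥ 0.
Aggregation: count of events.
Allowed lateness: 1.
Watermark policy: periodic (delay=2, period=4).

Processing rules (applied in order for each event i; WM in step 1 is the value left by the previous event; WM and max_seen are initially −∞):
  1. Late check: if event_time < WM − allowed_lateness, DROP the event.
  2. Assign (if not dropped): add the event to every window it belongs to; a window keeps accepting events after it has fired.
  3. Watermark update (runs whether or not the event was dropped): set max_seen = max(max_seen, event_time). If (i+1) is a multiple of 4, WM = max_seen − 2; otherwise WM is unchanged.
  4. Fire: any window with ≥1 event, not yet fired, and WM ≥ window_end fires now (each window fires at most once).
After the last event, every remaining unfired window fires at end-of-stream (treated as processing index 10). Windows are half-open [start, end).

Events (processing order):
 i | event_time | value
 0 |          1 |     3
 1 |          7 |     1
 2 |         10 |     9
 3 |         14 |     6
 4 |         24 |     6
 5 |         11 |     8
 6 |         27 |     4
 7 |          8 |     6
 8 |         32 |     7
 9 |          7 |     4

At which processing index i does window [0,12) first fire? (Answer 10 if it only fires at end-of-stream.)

3

i=0 t=1 v=3: → [0,12); WM=−∞
i=1 t=7 v=1: → [0,12); WM=−∞
i=2 t=10 v=9: → [0,12); WM=−∞
i=3 t=14 v=6: → [12,24); WM=12; [0,12) fires=3
i=4 t=24 v=6: → [24,36); WM=12
i=5 t=11 v=8: → [0,12); WM=12
i=6 t=27 v=4: → [24,36); WM=12
i=7 t=8 v=6: DROP (t<12-1); WM=25; [12,24) fires=1
i=8 t=32 v=7: → [24,36); WM=25
i=9 t=7 v=4: DROP (t<25-1); WM=25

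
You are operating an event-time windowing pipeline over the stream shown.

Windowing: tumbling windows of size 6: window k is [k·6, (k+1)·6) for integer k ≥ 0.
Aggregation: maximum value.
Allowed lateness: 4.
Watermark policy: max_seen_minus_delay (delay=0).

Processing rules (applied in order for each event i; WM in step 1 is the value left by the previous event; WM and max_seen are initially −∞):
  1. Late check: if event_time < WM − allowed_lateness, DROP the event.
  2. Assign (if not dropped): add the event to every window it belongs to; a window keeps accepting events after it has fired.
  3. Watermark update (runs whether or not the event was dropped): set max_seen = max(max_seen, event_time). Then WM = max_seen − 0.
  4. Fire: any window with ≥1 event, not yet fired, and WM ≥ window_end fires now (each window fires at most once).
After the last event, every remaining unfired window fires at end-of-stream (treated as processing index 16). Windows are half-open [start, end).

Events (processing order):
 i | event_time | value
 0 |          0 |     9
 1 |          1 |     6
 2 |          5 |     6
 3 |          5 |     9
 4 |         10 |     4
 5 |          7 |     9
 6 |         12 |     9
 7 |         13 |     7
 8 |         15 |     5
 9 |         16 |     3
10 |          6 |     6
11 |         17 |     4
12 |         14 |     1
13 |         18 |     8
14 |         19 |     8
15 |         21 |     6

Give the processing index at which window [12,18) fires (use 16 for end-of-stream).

i=0 t=0 v=9: → [0,6); WM=0
i=1 t=1 v=6: → [0,6); WM=1
i=2 t=5 v=6: → [0,6); WM=5
i=3 t=5 v=9: → [0,6); WM=5
i=4 t=10 v=4: → [6,12); WM=10; [0,6) fires=9
i=5 t=7 v=9: → [6,12); WM=10
i=6 t=12 v=9: → [12,18); WM=12; [6,12) fires=9
i=7 t=13 v=7: → [12,18); WM=13
i=8 t=15 v=5: → [12,18); WM=15
i=9 t=16 v=3: → [12,18); WM=16
i=10 t=6 v=6: DROP (t<16-4); WM=16
i=11 t=17 v=4: → [12,18); WM=17
i=12 t=14 v=1: → [12,18); WM=17
i=13 t=18 v=8: → [18,24); WM=18; [12,18) fires=9
i=14 t=19 v=8: → [18,24); WM=19
i=15 t=21 v=6: → [18,24); WM=21

13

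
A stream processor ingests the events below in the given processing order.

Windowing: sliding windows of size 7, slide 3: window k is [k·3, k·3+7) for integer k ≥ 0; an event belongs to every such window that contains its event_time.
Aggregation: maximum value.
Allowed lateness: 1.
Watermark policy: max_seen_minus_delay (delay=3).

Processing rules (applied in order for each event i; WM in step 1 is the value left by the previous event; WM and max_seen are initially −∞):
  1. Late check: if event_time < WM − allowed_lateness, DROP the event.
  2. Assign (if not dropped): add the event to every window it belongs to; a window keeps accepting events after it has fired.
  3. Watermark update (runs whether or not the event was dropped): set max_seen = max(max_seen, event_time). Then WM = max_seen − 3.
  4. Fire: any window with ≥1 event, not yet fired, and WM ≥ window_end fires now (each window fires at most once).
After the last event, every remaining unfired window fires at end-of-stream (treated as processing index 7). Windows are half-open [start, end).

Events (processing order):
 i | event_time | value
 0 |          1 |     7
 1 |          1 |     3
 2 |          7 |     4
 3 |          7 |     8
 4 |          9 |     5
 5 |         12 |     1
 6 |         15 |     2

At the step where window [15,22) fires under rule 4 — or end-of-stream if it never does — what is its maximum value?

i=0 t=1 v=7: → [0,7); WM=-2
i=1 t=1 v=3: → [0,7); WM=-2
i=2 t=7 v=4: → [6,13),[3,10); WM=4
i=3 t=7 v=8: → [6,13),[3,10); WM=4
i=4 t=9 v=5: → [9,16),[6,13),[3,10); WM=6
i=5 t=12 v=1: → [12,19),[9,16),[6,13); WM=9; [0,7) fires=7
i=6 t=15 v=2: → [15,22),[12,19),[9,16); WM=12; [3,10) fires=8

2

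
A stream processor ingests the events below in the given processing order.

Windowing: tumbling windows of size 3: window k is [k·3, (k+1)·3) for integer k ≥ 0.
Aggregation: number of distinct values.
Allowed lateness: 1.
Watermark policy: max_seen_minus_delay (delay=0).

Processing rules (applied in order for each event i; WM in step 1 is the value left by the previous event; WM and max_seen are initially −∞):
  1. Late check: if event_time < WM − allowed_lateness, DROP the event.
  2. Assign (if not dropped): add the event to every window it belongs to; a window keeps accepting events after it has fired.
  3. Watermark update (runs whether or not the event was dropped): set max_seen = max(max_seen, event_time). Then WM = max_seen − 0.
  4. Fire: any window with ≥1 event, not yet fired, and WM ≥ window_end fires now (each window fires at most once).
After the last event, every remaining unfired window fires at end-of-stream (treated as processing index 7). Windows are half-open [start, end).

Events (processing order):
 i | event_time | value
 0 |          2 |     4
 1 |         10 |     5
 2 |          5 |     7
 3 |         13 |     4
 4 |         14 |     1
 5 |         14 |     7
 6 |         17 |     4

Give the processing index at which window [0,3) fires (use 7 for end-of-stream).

i=0 t=2 v=4: → [0,3); WM=2
i=1 t=10 v=5: → [9,12); WM=10; [0,3) fires=1
i=2 t=5 v=7: DROP (t<10-1); WM=10
i=3 t=13 v=4: → [12,15); WM=13; [9,12) fires=1
i=4 t=14 v=1: → [12,15); WM=14
i=5 t=14 v=7: → [12,15); WM=14
i=6 t=17 v=4: → [15,18); WM=17; [12,15) fires=3

1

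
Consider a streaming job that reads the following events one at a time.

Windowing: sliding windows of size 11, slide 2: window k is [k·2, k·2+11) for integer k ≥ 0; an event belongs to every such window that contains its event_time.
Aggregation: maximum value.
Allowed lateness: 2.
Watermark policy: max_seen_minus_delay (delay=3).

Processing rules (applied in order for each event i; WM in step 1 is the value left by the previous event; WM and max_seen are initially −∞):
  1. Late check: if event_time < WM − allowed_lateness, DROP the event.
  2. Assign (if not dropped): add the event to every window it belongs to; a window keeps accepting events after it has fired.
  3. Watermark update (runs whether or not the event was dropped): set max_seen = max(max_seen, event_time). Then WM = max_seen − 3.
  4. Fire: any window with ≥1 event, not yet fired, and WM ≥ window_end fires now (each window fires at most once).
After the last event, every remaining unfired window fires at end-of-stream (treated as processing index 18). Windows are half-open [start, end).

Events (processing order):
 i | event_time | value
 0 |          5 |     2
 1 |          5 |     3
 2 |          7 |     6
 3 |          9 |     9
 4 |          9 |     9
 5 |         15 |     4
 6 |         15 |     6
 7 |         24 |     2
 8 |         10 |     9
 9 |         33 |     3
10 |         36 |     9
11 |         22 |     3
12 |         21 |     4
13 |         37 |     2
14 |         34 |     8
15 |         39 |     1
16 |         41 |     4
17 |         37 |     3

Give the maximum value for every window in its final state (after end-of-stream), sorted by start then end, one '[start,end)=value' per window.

[0,11)=9 [2,13)=9 [4,15)=9 [6,17)=9 [8,19)=9 [10,21)=6 [12,23)=6 [14,25)=6 [16,27)=2 [18,29)=2 [20,31)=2 [22,33)=2 [24,35)=8 [26,37)=9 [28,39)=9 [30,41)=9 [32,43)=9 [34,45)=9 [36,47)=9 [38,49)=4 [40,51)=4

i=0 t=5 v=2: → [4,15),[2,13),[0,11); WM=2
i=1 t=5 v=3: → [4,15),[2,13),[0,11); WM=2
i=2 t=7 v=6: → [6,17),[4,15),[2,13),[0,11); WM=4
i=3 t=9 v=9: → [8,19),[6,17),[4,15),[2,13),[0,11); WM=6
i=4 t=9 v=9: → [8,19),[6,17),[4,15),[2,13),[0,11); WM=6
i=5 t=15 v=4: → [14,25),[12,23),[10,21),[8,19),[6,17); WM=12; [0,11) fires=9
i=6 t=15 v=6: → [14,25),[12,23),[10,21),[8,19),[6,17); WM=12
i=7 t=24 v=2: → [24,35),[22,33),[20,31),[18,29),[16,27),[14,25); WM=21; [2,13) fires=9 [4,15) fires=9 [6,17) fires=9 [8,19) fires=9 [10,21) fires=6
i=8 t=10 v=9: DROP (t<21-2); WM=21
i=9 t=33 v=3: → [32,43),[30,41),[28,39),[26,37),[24,35); WM=30; [12,23) fires=6 [14,25) fires=6 [16,27) fires=2 [18,29) fires=2
i=10 t=36 v=9: → [36,47),[34,45),[32,43),[30,41),[28,39),[26,37); WM=33; [20,31) fires=2 [22,33) fires=2
i=11 t=22 v=3: DROP (t<33-2); WM=33
i=12 t=21 v=4: DROP (t<33-2); WM=33
i=13 t=37 v=2: → [36,47),[34,45),[32,43),[30,41),[28,39); WM=34
i=14 t=34 v=8: → [34,45),[32,43),[30,41),[28,39),[26,37),[24,35); WM=34
i=15 t=39 v=1: → [38,49),[36,47),[34,45),[32,43),[30,41); WM=36; [24,35) fires=8
i=16 t=41 v=4: → [40,51),[38,49),[36,47),[34,45),[32,43); WM=38; [26,37) fires=9
i=17 t=37 v=3: → [36,47),[34,45),[32,43),[30,41),[28,39); WM=38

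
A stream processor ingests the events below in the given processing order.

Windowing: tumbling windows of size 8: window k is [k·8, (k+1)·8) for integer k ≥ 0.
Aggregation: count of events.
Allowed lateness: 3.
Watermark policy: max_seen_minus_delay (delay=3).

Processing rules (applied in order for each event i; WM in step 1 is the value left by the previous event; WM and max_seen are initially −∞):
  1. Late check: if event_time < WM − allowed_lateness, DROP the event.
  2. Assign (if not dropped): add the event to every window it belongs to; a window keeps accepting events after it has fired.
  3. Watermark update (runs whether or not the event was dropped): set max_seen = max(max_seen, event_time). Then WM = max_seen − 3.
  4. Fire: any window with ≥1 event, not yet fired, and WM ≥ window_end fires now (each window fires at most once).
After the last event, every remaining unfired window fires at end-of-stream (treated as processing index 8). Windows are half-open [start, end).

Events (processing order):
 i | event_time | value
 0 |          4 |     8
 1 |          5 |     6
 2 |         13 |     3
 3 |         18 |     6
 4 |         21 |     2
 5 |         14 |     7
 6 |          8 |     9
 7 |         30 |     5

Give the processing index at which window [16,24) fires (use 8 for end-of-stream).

i=0 t=4 v=8: → [0,8); WM=1
i=1 t=5 v=6: → [0,8); WM=2
i=2 t=13 v=3: → [8,16); WM=10; [0,8) fires=2
i=3 t=18 v=6: → [16,24); WM=15
i=4 t=21 v=2: → [16,24); WM=18; [8,16) fires=1
i=5 t=14 v=7: DROP (t<18-3); WM=18
i=6 t=8 v=9: DROP (t<18-3); WM=18
i=7 t=30 v=5: → [24,32); WM=27; [16,24) fires=2

7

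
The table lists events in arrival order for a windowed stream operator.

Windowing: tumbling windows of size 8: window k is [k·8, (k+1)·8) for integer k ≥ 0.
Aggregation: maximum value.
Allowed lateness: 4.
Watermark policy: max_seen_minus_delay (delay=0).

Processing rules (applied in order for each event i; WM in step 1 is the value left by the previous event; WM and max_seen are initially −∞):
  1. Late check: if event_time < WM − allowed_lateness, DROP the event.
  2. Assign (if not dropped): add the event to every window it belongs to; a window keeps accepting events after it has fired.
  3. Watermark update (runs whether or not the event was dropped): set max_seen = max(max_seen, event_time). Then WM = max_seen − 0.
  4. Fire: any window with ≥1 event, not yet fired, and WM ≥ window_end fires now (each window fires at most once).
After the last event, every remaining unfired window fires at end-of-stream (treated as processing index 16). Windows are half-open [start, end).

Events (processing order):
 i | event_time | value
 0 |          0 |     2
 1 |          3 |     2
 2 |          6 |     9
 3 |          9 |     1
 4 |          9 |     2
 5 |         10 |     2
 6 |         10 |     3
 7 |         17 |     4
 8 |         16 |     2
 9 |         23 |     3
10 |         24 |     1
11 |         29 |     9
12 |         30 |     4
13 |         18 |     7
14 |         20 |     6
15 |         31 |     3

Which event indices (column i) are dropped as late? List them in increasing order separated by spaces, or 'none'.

i=0 t=0 v=2: → [0,8); WM=0
i=1 t=3 v=2: → [0,8); WM=3
i=2 t=6 v=9: → [0,8); WM=6
i=3 t=9 v=1: → [8,16); WM=9; [0,8) fires=9
i=4 t=9 v=2: → [8,16); WM=9
i=5 t=10 v=2: → [8,16); WM=10
i=6 t=10 v=3: → [8,16); WM=10
i=7 t=17 v=4: → [16,24); WM=17; [8,16) fires=3
i=8 t=16 v=2: → [16,24); WM=17
i=9 t=23 v=3: → [16,24); WM=23
i=10 t=24 v=1: → [24,32); WM=24; [16,24) fires=4
i=11 t=29 v=9: → [24,32); WM=29
i=12 t=30 v=4: → [24,32); WM=30
i=13 t=18 v=7: DROP (t<30-4); WM=30
i=14 t=20 v=6: DROP (t<30-4); WM=30
i=15 t=31 v=3: → [24,32); WM=31

13 14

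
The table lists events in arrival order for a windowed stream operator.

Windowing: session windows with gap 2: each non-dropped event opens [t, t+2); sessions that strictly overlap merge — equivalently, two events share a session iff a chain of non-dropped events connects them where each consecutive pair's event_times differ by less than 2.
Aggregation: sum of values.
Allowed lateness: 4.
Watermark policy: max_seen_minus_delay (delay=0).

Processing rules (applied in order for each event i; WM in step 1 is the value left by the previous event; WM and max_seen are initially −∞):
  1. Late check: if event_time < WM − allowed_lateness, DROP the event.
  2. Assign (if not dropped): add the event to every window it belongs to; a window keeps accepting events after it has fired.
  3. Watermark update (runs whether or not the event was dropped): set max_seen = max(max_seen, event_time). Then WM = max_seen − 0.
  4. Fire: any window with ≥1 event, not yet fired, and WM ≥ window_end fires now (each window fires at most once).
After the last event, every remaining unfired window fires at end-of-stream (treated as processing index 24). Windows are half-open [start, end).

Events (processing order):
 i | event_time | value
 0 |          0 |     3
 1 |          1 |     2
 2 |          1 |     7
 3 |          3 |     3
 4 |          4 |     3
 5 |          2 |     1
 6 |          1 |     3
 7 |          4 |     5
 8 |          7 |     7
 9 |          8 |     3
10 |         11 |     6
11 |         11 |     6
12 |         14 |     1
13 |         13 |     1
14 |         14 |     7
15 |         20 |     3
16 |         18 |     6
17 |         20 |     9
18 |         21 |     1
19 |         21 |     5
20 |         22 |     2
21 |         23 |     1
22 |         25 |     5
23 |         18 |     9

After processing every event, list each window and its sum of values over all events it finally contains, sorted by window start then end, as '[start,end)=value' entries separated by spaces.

i=0 t=0 v=3: → [0,2); WM=0
i=1 t=1 v=2: → [0,3); WM=1
i=2 t=1 v=7: → [0,3); WM=1
i=3 t=3 v=3: → [3,5); WM=3
i=4 t=4 v=3: → [3,6); WM=4
i=5 t=2 v=1: → [0,6); WM=4
i=6 t=1 v=3: → [0,6); WM=4
i=7 t=4 v=5: → [0,6); WM=4
i=8 t=7 v=7: → [7,9); WM=7
i=9 t=8 v=3: → [7,10); WM=8
i=10 t=11 v=6: → [11,13); WM=11
i=11 t=11 v=6: → [11,13); WM=11
i=12 t=14 v=1: → [14,16); WM=14
i=13 t=13 v=1: → [13,16); WM=14
i=14 t=14 v=7: → [13,16); WM=14
i=15 t=20 v=3: → [20,22); WM=20
i=16 t=18 v=6: → [18,20); WM=20
i=17 t=20 v=9: → [20,22); WM=20
i=18 t=21 v=1: → [20,23); WM=21
i=19 t=21 v=5: → [20,23); WM=21
i=20 t=22 v=2: → [20,24); WM=22
i=21 t=23 v=1: → [20,25); WM=23
i=22 t=25 v=5: → [25,27); WM=25
i=23 t=18 v=9: DROP (t<25-4); WM=25

[0,6)=27 [7,10)=10 [11,13)=12 [13,16)=9 [18,20)=6 [20,25)=21 [25,27)=5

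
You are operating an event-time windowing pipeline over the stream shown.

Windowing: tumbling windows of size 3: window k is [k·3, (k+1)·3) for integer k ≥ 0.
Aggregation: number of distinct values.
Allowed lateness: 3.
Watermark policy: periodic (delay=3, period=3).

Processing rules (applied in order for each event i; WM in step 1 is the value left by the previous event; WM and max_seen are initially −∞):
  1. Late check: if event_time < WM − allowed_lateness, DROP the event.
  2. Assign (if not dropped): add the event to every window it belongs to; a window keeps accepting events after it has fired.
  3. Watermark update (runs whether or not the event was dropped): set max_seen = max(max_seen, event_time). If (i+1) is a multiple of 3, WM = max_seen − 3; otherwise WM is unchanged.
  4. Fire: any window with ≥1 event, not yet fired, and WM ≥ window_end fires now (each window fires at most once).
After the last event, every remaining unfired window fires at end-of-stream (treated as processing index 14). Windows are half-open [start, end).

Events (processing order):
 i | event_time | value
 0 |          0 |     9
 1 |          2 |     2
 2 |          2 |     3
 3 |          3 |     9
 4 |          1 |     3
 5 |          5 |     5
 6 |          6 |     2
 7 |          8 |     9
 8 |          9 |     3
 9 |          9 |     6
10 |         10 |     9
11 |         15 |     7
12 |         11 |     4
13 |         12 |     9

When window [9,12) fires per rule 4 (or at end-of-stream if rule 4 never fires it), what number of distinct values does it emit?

3

i=0 t=0 v=9: → [0,3); WM=−∞
i=1 t=2 v=2: → [0,3); WM=−∞
i=2 t=2 v=3: → [0,3); WM=-1
i=3 t=3 v=9: → [3,6); WM=-1
i=4 t=1 v=3: → [0,3); WM=-1
i=5 t=5 v=5: → [3,6); WM=2
i=6 t=6 v=2: → [6,9); WM=2
i=7 t=8 v=9: → [6,9); WM=2
i=8 t=9 v=3: → [9,12); WM=6; [0,3) fires=3 [3,6) fires=2
i=9 t=9 v=6: → [9,12); WM=6
i=10 t=10 v=9: → [9,12); WM=6
i=11 t=15 v=7: → [15,18); WM=12; [6,9) fires=2 [9,12) fires=3
i=12 t=11 v=4: → [9,12); WM=12
i=13 t=12 v=9: → [12,15); WM=12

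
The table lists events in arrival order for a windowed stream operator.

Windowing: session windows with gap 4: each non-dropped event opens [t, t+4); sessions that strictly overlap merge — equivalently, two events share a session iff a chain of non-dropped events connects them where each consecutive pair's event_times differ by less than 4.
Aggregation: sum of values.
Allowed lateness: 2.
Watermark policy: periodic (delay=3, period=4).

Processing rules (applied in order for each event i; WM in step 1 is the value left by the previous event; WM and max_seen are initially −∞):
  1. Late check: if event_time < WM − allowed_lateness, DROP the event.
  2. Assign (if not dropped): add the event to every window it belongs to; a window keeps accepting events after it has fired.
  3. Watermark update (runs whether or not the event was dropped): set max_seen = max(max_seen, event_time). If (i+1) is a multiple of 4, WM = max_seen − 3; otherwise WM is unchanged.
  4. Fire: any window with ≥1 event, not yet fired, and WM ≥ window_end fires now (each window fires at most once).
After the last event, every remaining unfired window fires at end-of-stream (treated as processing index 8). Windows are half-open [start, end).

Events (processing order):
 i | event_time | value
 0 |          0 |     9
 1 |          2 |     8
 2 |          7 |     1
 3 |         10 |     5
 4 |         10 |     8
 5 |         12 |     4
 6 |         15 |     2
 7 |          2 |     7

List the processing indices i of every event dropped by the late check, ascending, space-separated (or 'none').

7

i=0 t=0 v=9: → [0,4); WM=−∞
i=1 t=2 v=8: → [0,6); WM=−∞
i=2 t=7 v=1: → [7,11); WM=−∞
i=3 t=10 v=5: → [7,14); WM=7
i=4 t=10 v=8: → [7,14); WM=7
i=5 t=12 v=4: → [7,16); WM=7
i=6 t=15 v=2: → [7,19); WM=7
i=7 t=2 v=7: DROP (t<7-2); WM=12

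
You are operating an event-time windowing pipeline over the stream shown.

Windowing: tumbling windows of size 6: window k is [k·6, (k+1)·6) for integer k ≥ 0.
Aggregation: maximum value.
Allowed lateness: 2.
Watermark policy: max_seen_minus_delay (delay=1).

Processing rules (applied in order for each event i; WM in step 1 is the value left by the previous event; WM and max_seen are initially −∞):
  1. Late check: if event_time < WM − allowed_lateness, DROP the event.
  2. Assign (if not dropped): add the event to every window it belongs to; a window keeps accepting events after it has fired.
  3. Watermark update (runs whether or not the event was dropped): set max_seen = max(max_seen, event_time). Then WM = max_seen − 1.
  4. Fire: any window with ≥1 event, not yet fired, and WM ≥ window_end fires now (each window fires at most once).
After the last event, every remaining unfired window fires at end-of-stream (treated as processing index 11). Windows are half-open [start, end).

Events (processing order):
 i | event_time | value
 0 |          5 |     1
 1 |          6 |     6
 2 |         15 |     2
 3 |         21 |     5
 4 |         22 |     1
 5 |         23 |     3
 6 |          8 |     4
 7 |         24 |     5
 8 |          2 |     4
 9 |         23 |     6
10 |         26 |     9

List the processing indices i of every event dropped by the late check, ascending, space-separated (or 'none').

6 8

i=0 t=5 v=1: → [0,6); WM=4
i=1 t=6 v=6: → [6,12); WM=5
i=2 t=15 v=2: → [12,18); WM=14; [0,6) fires=1 [6,12) fires=6
i=3 t=21 v=5: → [18,24); WM=20; [12,18) fires=2
i=4 t=22 v=1: → [18,24); WM=21
i=5 t=23 v=3: → [18,24); WM=22
i=6 t=8 v=4: DROP (t<22-2); WM=22
i=7 t=24 v=5: → [24,30); WM=23
i=8 t=2 v=4: DROP (t<23-2); WM=23
i=9 t=23 v=6: → [18,24); WM=23
i=10 t=26 v=9: → [24,30); WM=25; [18,24) fires=6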